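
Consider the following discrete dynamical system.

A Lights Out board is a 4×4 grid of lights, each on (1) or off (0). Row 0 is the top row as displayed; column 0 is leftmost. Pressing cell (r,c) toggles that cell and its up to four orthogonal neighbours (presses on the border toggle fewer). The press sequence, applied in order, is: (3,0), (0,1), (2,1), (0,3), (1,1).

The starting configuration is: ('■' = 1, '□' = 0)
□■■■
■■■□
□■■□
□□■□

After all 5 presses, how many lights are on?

7

0) □■■■
■■■□
□■■□
□□■□
1) □■■■
■■■□
■■■□
■■■□
2) ■□□■
■□■□
■■■□
■■■□
3) ■□□■
■■■□
□□□□
■□■□
4) ■□■□
■■■■
□□□□
■□■□
5) ■■■□
□□□■
□■□□
■□■□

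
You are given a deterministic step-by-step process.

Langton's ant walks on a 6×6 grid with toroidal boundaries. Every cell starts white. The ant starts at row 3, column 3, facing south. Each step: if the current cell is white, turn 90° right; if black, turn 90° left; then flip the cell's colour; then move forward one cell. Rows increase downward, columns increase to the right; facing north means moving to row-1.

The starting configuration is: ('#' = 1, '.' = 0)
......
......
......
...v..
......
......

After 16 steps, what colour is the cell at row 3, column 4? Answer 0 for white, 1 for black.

1

t=0: ......
......
......
...v..
......
......
t=1: ......
......
......
..<#..
......
......
t=2: ......
......
..^...
..##..
......
......
t=3: ......
......
..#>..
..##..
......
......
t=4: ......
......
..##..
..#v..
......
......
t=5: ......
......
..##..
..#.>.
......
......
t=6: ......
......
..##..
..#.#.
....v.
......
t=7: ......
......
..##..
..#.#.
...<#.
......
t=8: ......
......
..##..
..#^#.
...##.
......
t=9: ......
......
..##..
..##>.
...##.
......
t=10: ......
......
..##^.
..##..
...##.
......
t=11: ......
......
..###>
..##..
...##.
......
t=12: ......
......
..####
..##.v
...##.
......
t=13: ......
......
..####
..##<#
...##.
......
t=14: ......
......
..##^#
..####
...##.
......
t=15: ......
......
..#<.#
..####
...##.
......
t=16: ......
......
..#..#
..#v##
...##.
......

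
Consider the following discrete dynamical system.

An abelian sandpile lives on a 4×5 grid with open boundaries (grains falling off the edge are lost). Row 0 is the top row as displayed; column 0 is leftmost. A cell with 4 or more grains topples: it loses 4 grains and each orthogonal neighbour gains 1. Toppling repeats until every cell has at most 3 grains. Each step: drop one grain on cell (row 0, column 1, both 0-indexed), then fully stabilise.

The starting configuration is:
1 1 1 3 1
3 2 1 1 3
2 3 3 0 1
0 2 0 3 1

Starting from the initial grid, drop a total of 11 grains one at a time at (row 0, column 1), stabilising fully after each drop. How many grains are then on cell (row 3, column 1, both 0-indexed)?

t=0: 1 1 1 3 1
3 2 1 1 3
2 3 3 0 1
0 2 0 3 1
t=1: 1 2 1 3 1
3 2 1 1 3
2 3 3 0 1
0 2 0 3 1
t=2: 1 3 1 3 1
3 2 1 1 3
2 3 3 0 1
0 2 0 3 1
t=3: 2 0 2 3 1
3 3 1 1 3
2 3 3 0 1
0 2 0 3 1
t=4: 2 1 2 3 1
3 3 1 1 3
2 3 3 0 1
0 2 0 3 1
t=5: 2 2 2 3 1
3 3 1 1 3
2 3 3 0 1
0 2 0 3 1
t=6: 2 3 2 3 1
3 3 1 1 3
2 3 3 0 1
0 2 0 3 1
t=7: 0 2 3 3 1
2 2 3 1 3
0 2 0 1 1
1 3 1 3 1
t=8: 0 3 3 3 1
2 2 3 1 3
0 2 0 1 1
1 3 1 3 1
t=9: 1 2 2 0 2
3 0 1 3 3
0 3 1 1 1
1 3 1 3 1
t=10: 1 3 2 0 2
3 0 1 3 3
0 3 1 1 1
1 3 1 3 1
t=11: 2 0 3 0 2
3 1 1 3 3
0 3 1 1 1
1 3 1 3 1

3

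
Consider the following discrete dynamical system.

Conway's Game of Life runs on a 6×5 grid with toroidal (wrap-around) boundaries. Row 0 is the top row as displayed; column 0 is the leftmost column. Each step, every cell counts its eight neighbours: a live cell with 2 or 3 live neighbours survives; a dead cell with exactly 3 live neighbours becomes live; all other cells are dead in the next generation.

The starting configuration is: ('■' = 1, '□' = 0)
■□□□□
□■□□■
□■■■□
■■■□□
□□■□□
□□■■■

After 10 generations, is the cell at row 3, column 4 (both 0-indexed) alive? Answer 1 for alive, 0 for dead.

0

gen 0: ■□□□□
□■□□■
□■■■□
■■■□□
□□■□□
□□■■■
gen 1: ■■■□□
□■□■■
□□□■■
■□□□□
■□□□■
□■■■■
gen 2: □□□□□
□■□□□
□□■■□
■□□■□
□□■□□
□□□□□
gen 3: □□□□□
□□■□□
□■■■■
□■□■■
□□□□□
□□□□□
gen 4: □□□□□
□■■□□
□■□□■
□■□□■
□□□□□
□□□□□
gen 5: □□□□□
■■■□□
□■□■□
□□□□□
□□□□□
□□□□□
gen 6: □■□□□
■■■□□
■■□□□
□□□□□
□□□□□
□□□□□
gen 7: ■■■□□
□□■□□
■□■□□
□□□□□
□□□□□
□□□□□
gen 8: □■■□□
■□■■□
□■□□□
□□□□□
□□□□□
□■□□□
gen 9: ■□□■□
■□□■□
□■■□□
□□□□□
□□□□□
□■■□□
gen 10: ■□□■□
■□□■□
□■■□□
□□□□□
□□□□□
□■■□□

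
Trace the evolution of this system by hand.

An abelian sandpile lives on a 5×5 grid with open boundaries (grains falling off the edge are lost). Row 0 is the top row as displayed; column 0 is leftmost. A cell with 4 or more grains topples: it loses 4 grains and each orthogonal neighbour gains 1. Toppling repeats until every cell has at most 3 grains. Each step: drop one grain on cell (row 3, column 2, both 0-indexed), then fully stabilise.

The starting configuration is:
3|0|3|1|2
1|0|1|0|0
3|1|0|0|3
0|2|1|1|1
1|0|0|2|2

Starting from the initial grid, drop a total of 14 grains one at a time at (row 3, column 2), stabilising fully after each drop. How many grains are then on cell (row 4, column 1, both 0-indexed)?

t=0: 3|0|3|1|2
1|0|1|0|0
3|1|0|0|3
0|2|1|1|1
1|0|0|2|2
t=1: 3|0|3|1|2
1|0|1|0|0
3|1|0|0|3
0|2|2|1|1
1|0|0|2|2
t=2: 3|0|3|1|2
1|0|1|0|0
3|1|0|0|3
0|2|3|1|1
1|0|0|2|2
t=3: 3|0|3|1|2
1|0|1|0|0
3|1|1|0|3
0|3|0|2|1
1|0|1|2|2
t=4: 3|0|3|1|2
1|0|1|0|0
3|1|1|0|3
0|3|1|2|1
1|0|1|2|2
t=5: 3|0|3|1|2
1|0|1|0|0
3|1|1|0|3
0|3|2|2|1
1|0|1|2|2
t=6: 3|0|3|1|2
1|0|1|0|0
3|1|1|0|3
0|3|3|2|1
1|0|1|2|2
t=7: 3|0|3|1|2
1|0|1|0|0
3|2|2|0|3
1|0|1|3|1
1|1|2|2|2
t=8: 3|0|3|1|2
1|0|1|0|0
3|2|2|0|3
1|0|2|3|1
1|1|2|2|2
t=9: 3|0|3|1|2
1|0|1|0|0
3|2|2|0|3
1|0|3|3|1
1|1|2|2|2
t=10: 3|0|3|1|2
1|0|1|0|0
3|2|3|1|3
1|1|1|0|2
1|1|3|3|2
t=11: 3|0|3|1|2
1|0|1|0|0
3|2|3|1|3
1|1|2|0|2
1|1|3|3|2
t=12: 3|0|3|1|2
1|0|1|0|0
3|2|3|1|3
1|1|3|0|2
1|1|3|3|2
t=13: 3|0|3|1|2
1|0|2|0|0
3|3|0|2|3
1|2|2|2|2
1|2|1|0|3
t=14: 3|0|3|1|2
1|0|2|0|0
3|3|0|2|3
1|2|3|2|2
1|2|1|0|3

2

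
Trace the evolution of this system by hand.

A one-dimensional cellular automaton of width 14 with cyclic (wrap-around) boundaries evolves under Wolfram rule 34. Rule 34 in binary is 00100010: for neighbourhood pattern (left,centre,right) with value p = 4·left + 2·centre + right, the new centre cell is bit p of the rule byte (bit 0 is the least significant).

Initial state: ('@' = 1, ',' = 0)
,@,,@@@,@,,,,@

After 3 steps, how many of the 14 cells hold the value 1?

[0] ,@,,@@@,@,,,,@
[1] @,,@,,,@,,,,@,
[2] ,,@,,,@,,,,@,@
[3] ,@,,,@,,,,@,@,

4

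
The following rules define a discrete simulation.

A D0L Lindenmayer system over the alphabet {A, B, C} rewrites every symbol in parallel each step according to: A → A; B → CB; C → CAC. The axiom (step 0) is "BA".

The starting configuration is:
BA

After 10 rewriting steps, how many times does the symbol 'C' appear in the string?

1023

gen 0: BA
gen 1: CBA
gen 2: CACCBA
gen 3: CACACACCACCBA
gen 4: CACACACACACACACCACACACCACCBA
gen 5: CACACACACACACACACACACACACACACACCACACACACACACACCACACACCACCBA
gen 6: CACACACACACACACACACACACACACACACACACACACACACACACACACACACACA…ACACACACACACACACACACACACACACACCACACACACACACACCACACACCACCBA  (len 122)
gen 7: CACACACACACACACACACACACACACACACACACACACACACACACACACACACACA…ACACACACACACACACACACACACACACACCACACACACACACACCACACACCACCBA  (len 249)
gen 8: CACACACACACACACACACACACACACACACACACACACACACACACACACACACACA…ACACACACACACACACACACACACACACACCACACACACACACACCACACACCACCBA  (len 504)
gen 9: CACACACACACACACACACACACACACACACACACACACACACACACACACACACACA…ACACACACACACACACACACACACACACACCACACACACACACACCACACACCACCBA  (len 1015)
gen 10: CACACACACACACACACACACACACACACACACACACACACACACACACACACACACA…ACACACACACACACACACACACACACACACCACACACACACACACCACACACCACCBA  (len 2038)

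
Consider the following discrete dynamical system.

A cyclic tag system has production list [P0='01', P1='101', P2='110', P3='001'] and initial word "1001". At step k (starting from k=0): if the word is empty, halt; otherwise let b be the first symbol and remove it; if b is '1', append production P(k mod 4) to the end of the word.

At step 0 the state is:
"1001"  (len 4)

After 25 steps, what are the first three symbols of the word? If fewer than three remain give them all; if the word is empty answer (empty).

001

gen 0: "1001"  (len 4)
gen 1: "00101"  (len 5)
gen 2: "0101"  (len 4)
gen 3: "101"  (len 3)
gen 4: "01001"  (len 5)
gen 5: "1001"  (len 4)
gen 6: "001101"  (len 6)
gen 7: "01101"  (len 5)
gen 8: "1101"  (len 4)
gen 9: "10101"  (len 5)
gen 10: "0101101"  (len 7)
gen 11: "101101"  (len 6)
gen 12: "01101001"  (len 8)
gen 13: "1101001"  (len 7)
gen 14: "101001101"  (len 9)
gen 15: "01001101110"  (len 11)
gen 16: "1001101110"  (len 10)
gen 17: "00110111001"  (len 11)
gen 18: "0110111001"  (len 10)
gen 19: "110111001"  (len 9)
gen 20: "10111001001"  (len 11)
gen 21: "011100100101"  (len 12)
gen 22: "11100100101"  (len 11)
gen 23: "1100100101110"  (len 13)
gen 24: "100100101110001"  (len 15)
gen 25: "0010010111000101"  (len 16)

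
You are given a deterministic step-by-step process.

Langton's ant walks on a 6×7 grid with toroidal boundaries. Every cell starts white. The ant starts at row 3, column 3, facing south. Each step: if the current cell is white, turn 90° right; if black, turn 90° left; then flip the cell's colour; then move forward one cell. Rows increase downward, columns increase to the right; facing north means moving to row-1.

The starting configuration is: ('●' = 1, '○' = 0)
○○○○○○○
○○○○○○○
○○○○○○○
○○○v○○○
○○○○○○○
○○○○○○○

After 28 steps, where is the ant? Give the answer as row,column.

1,5

gen 0: ○○○○○○○
○○○○○○○
○○○○○○○
○○○v○○○
○○○○○○○
○○○○○○○
gen 1: ○○○○○○○
○○○○○○○
○○○○○○○
○○<●○○○
○○○○○○○
○○○○○○○
gen 2: ○○○○○○○
○○○○○○○
○○^○○○○
○○●●○○○
○○○○○○○
○○○○○○○
gen 3: ○○○○○○○
○○○○○○○
○○●>○○○
○○●●○○○
○○○○○○○
○○○○○○○
gen 4: ○○○○○○○
○○○○○○○
○○●●○○○
○○●v○○○
○○○○○○○
○○○○○○○
gen 5: ○○○○○○○
○○○○○○○
○○●●○○○
○○●○>○○
○○○○○○○
○○○○○○○
gen 6: ○○○○○○○
○○○○○○○
○○●●○○○
○○●○●○○
○○○○v○○
○○○○○○○
gen 7: ○○○○○○○
○○○○○○○
○○●●○○○
○○●○●○○
○○○<●○○
○○○○○○○
gen 8: ○○○○○○○
○○○○○○○
○○●●○○○
○○●^●○○
○○○●●○○
○○○○○○○
gen 9: ○○○○○○○
○○○○○○○
○○●●○○○
○○●●>○○
○○○●●○○
○○○○○○○
gen 10: ○○○○○○○
○○○○○○○
○○●●^○○
○○●●○○○
○○○●●○○
○○○○○○○
gen 11: ○○○○○○○
○○○○○○○
○○●●●>○
○○●●○○○
○○○●●○○
○○○○○○○
gen 12: ○○○○○○○
○○○○○○○
○○●●●●○
○○●●○v○
○○○●●○○
○○○○○○○
gen 13: ○○○○○○○
○○○○○○○
○○●●●●○
○○●●<●○
○○○●●○○
○○○○○○○
gen 14: ○○○○○○○
○○○○○○○
○○●●^●○
○○●●●●○
○○○●●○○
○○○○○○○
gen 15: ○○○○○○○
○○○○○○○
○○●<○●○
○○●●●●○
○○○●●○○
○○○○○○○
gen 16: ○○○○○○○
○○○○○○○
○○●○○●○
○○●v●●○
○○○●●○○
○○○○○○○
gen 17: ○○○○○○○
○○○○○○○
○○●○○●○
○○●○>●○
○○○●●○○
○○○○○○○
gen 18: ○○○○○○○
○○○○○○○
○○●○^●○
○○●○○●○
○○○●●○○
○○○○○○○
gen 19: ○○○○○○○
○○○○○○○
○○●○●>○
○○●○○●○
○○○●●○○
○○○○○○○
gen 20: ○○○○○○○
○○○○○^○
○○●○●○○
○○●○○●○
○○○●●○○
○○○○○○○
gen 21: ○○○○○○○
○○○○○●>
○○●○●○○
○○●○○●○
○○○●●○○
○○○○○○○
gen 22: ○○○○○○○
○○○○○●●
○○●○●○v
○○●○○●○
○○○●●○○
○○○○○○○
gen 23: ○○○○○○○
○○○○○●●
○○●○●<●
○○●○○●○
○○○●●○○
○○○○○○○
gen 24: ○○○○○○○
○○○○○^●
○○●○●●●
○○●○○●○
○○○●●○○
○○○○○○○
gen 25: ○○○○○○○
○○○○<○●
○○●○●●●
○○●○○●○
○○○●●○○
○○○○○○○
gen 26: ○○○○^○○
○○○○●○●
○○●○●●●
○○●○○●○
○○○●●○○
○○○○○○○
gen 27: ○○○○●>○
○○○○●○●
○○●○●●●
○○●○○●○
○○○●●○○
○○○○○○○
gen 28: ○○○○●●○
○○○○●v●
○○●○●●●
○○●○○●○
○○○●●○○
○○○○○○○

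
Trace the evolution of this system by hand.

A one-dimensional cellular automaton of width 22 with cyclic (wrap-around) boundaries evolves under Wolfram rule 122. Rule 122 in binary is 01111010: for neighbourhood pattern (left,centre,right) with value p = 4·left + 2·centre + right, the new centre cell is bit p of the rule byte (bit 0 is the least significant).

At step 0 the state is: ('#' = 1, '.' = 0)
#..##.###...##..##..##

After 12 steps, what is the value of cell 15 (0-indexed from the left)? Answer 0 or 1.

k=0  #..##.###...##..##..##
k=1  #######.##.##########.
k=2  #.....######........##
k=3  ##...##....##......##.
k=4  ###.####..####....####
k=5  ..###..####..##..##...
k=6  .##.####..##########..
k=7  #####..####........##.
k=8  #...####..##......####
k=9  ##.##..######....##...
k=10  ########....##..####.#
k=11  .......##..######..###
k=12  #.....######....####.#

0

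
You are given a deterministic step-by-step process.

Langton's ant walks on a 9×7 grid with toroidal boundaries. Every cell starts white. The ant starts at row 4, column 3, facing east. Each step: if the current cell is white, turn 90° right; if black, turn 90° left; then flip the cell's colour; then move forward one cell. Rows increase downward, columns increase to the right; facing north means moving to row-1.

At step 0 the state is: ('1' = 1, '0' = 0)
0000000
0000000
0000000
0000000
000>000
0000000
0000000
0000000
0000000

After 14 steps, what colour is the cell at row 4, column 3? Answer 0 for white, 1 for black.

1

0) 0000000
0000000
0000000
0000000
000>000
0000000
0000000
0000000
0000000
1) 0000000
0000000
0000000
0000000
0001000
000v000
0000000
0000000
0000000
2) 0000000
0000000
0000000
0000000
0001000
00<1000
0000000
0000000
0000000
3) 0000000
0000000
0000000
0000000
00^1000
0011000
0000000
0000000
0000000
4) 0000000
0000000
0000000
0000000
001>000
0011000
0000000
0000000
0000000
5) 0000000
0000000
0000000
000^000
0010000
0011000
0000000
0000000
0000000
6) 0000000
0000000
0000000
0001>00
0010000
0011000
0000000
0000000
0000000
7) 0000000
0000000
0000000
0001100
0010v00
0011000
0000000
0000000
0000000
8) 0000000
0000000
0000000
0001100
001<100
0011000
0000000
0000000
0000000
9) 0000000
0000000
0000000
000^100
0011100
0011000
0000000
0000000
0000000
10) 0000000
0000000
0000000
00<0100
0011100
0011000
0000000
0000000
0000000
11) 0000000
0000000
00^0000
0010100
0011100
0011000
0000000
0000000
0000000
12) 0000000
0000000
001>000
0010100
0011100
0011000
0000000
0000000
0000000
13) 0000000
0000000
0011000
001v100
0011100
0011000
0000000
0000000
0000000
14) 0000000
0000000
0011000
00<1100
0011100
0011000
0000000
0000000
0000000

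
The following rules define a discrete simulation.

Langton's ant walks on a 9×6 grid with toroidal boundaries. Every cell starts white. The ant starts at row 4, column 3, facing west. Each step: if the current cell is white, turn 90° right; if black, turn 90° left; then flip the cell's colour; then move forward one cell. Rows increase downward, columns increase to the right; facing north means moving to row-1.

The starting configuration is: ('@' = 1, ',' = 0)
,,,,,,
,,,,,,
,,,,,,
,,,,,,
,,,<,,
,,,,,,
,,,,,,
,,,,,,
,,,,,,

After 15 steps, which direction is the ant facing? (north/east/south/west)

north

t=0: ,,,,,,
,,,,,,
,,,,,,
,,,,,,
,,,<,,
,,,,,,
,,,,,,
,,,,,,
,,,,,,
t=1: ,,,,,,
,,,,,,
,,,,,,
,,,^,,
,,,@,,
,,,,,,
,,,,,,
,,,,,,
,,,,,,
t=2: ,,,,,,
,,,,,,
,,,,,,
,,,@>,
,,,@,,
,,,,,,
,,,,,,
,,,,,,
,,,,,,
t=3: ,,,,,,
,,,,,,
,,,,,,
,,,@@,
,,,@v,
,,,,,,
,,,,,,
,,,,,,
,,,,,,
t=4: ,,,,,,
,,,,,,
,,,,,,
,,,@@,
,,,<@,
,,,,,,
,,,,,,
,,,,,,
,,,,,,
t=5: ,,,,,,
,,,,,,
,,,,,,
,,,@@,
,,,,@,
,,,v,,
,,,,,,
,,,,,,
,,,,,,
t=6: ,,,,,,
,,,,,,
,,,,,,
,,,@@,
,,,,@,
,,<@,,
,,,,,,
,,,,,,
,,,,,,
t=7: ,,,,,,
,,,,,,
,,,,,,
,,,@@,
,,^,@,
,,@@,,
,,,,,,
,,,,,,
,,,,,,
t=8: ,,,,,,
,,,,,,
,,,,,,
,,,@@,
,,@>@,
,,@@,,
,,,,,,
,,,,,,
,,,,,,
t=9: ,,,,,,
,,,,,,
,,,,,,
,,,@@,
,,@@@,
,,@v,,
,,,,,,
,,,,,,
,,,,,,
t=10: ,,,,,,
,,,,,,
,,,,,,
,,,@@,
,,@@@,
,,@,>,
,,,,,,
,,,,,,
,,,,,,
t=11: ,,,,,,
,,,,,,
,,,,,,
,,,@@,
,,@@@,
,,@,@,
,,,,v,
,,,,,,
,,,,,,
t=12: ,,,,,,
,,,,,,
,,,,,,
,,,@@,
,,@@@,
,,@,@,
,,,<@,
,,,,,,
,,,,,,
t=13: ,,,,,,
,,,,,,
,,,,,,
,,,@@,
,,@@@,
,,@^@,
,,,@@,
,,,,,,
,,,,,,
t=14: ,,,,,,
,,,,,,
,,,,,,
,,,@@,
,,@@@,
,,@@>,
,,,@@,
,,,,,,
,,,,,,
t=15: ,,,,,,
,,,,,,
,,,,,,
,,,@@,
,,@@^,
,,@@,,
,,,@@,
,,,,,,
,,,,,,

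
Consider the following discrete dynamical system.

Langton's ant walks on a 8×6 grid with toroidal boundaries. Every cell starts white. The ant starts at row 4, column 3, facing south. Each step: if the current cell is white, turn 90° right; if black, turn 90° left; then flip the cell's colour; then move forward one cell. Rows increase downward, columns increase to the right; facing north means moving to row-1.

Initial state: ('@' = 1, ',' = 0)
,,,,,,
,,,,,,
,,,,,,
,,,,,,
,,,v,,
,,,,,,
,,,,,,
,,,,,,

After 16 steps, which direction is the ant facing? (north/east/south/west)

south

step 0: ,,,,,,
,,,,,,
,,,,,,
,,,,,,
,,,v,,
,,,,,,
,,,,,,
,,,,,,
step 1: ,,,,,,
,,,,,,
,,,,,,
,,,,,,
,,<@,,
,,,,,,
,,,,,,
,,,,,,
step 2: ,,,,,,
,,,,,,
,,,,,,
,,^,,,
,,@@,,
,,,,,,
,,,,,,
,,,,,,
step 3: ,,,,,,
,,,,,,
,,,,,,
,,@>,,
,,@@,,
,,,,,,
,,,,,,
,,,,,,
step 4: ,,,,,,
,,,,,,
,,,,,,
,,@@,,
,,@v,,
,,,,,,
,,,,,,
,,,,,,
step 5: ,,,,,,
,,,,,,
,,,,,,
,,@@,,
,,@,>,
,,,,,,
,,,,,,
,,,,,,
step 6: ,,,,,,
,,,,,,
,,,,,,
,,@@,,
,,@,@,
,,,,v,
,,,,,,
,,,,,,
step 7: ,,,,,,
,,,,,,
,,,,,,
,,@@,,
,,@,@,
,,,<@,
,,,,,,
,,,,,,
step 8: ,,,,,,
,,,,,,
,,,,,,
,,@@,,
,,@^@,
,,,@@,
,,,,,,
,,,,,,
step 9: ,,,,,,
,,,,,,
,,,,,,
,,@@,,
,,@@>,
,,,@@,
,,,,,,
,,,,,,
step 10: ,,,,,,
,,,,,,
,,,,,,
,,@@^,
,,@@,,
,,,@@,
,,,,,,
,,,,,,
step 11: ,,,,,,
,,,,,,
,,,,,,
,,@@@>
,,@@,,
,,,@@,
,,,,,,
,,,,,,
step 12: ,,,,,,
,,,,,,
,,,,,,
,,@@@@
,,@@,v
,,,@@,
,,,,,,
,,,,,,
step 13: ,,,,,,
,,,,,,
,,,,,,
,,@@@@
,,@@<@
,,,@@,
,,,,,,
,,,,,,
step 14: ,,,,,,
,,,,,,
,,,,,,
,,@@^@
,,@@@@
,,,@@,
,,,,,,
,,,,,,
step 15: ,,,,,,
,,,,,,
,,,,,,
,,@<,@
,,@@@@
,,,@@,
,,,,,,
,,,,,,
step 16: ,,,,,,
,,,,,,
,,,,,,
,,@,,@
,,@v@@
,,,@@,
,,,,,,
,,,,,,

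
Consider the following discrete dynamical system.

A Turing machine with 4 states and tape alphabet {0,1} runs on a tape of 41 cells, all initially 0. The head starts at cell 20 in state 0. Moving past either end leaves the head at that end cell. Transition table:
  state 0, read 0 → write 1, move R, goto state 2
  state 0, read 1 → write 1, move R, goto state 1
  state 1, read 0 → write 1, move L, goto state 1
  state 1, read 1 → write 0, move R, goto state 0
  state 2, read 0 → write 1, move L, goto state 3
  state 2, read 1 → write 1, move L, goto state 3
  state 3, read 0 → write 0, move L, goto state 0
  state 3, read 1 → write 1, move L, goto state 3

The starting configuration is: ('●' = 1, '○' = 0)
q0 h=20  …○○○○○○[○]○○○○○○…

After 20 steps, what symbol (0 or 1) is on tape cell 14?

[0] q0 h=20  …○○○○○○[○]○○○○○○…
[1] q2 h=21  …○○○○○●[○]○○○○○○…
[2] q3 h=20  …○○○○○○[●]●○○○○○…
[3] q3 h=19  …○○○○○○[○]●●○○○○…
[4] q0 h=18  …○○○○○○[○]○●●○○○…
[5] q2 h=19  …○○○○○●[○]●●○○○○…
[6] q3 h=18  …○○○○○○[●]●●●○○○…
[7] q3 h=17  …○○○○○○[○]●●●●○○…
[8] q0 h=16  …○○○○○○[○]○●●●●○…
[9] q2 h=17  …○○○○○●[○]●●●●○○…
[10] q3 h=16  …○○○○○○[●]●●●●●○…
[11] q3 h=15  …○○○○○○[○]●●●●●●…
[12] q0 h=14  …○○○○○○[○]○●●●●●…
[13] q2 h=15  …○○○○○●[○]●●●●●●…
[14] q3 h=14  …○○○○○○[●]●●●●●●…
[15] q3 h=13  …○○○○○○[○]●●●●●●…
[16] q0 h=12  …○○○○○○[○]○●●●●●…
[17] q2 h=13  …○○○○○●[○]●●●●●●…
[18] q3 h=12  …○○○○○○[●]●●●●●●…
[19] q3 h=11  …○○○○○○[○]●●●●●●…
[20] q0 h=10  …○○○○○○[○]○●●●●●…

1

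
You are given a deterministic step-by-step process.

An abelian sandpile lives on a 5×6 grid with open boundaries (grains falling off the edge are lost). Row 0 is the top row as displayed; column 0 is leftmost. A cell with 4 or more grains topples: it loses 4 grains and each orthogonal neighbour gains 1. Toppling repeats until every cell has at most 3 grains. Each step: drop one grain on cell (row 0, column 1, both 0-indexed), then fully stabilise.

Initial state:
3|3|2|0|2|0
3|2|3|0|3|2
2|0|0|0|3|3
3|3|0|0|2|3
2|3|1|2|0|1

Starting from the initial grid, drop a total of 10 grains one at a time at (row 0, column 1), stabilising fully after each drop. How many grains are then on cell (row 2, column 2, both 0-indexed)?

1

0) 3|3|2|0|2|0
3|2|3|0|3|2
2|0|0|0|3|3
3|3|0|0|2|3
2|3|1|2|0|1
1) 1|3|0|1|2|0
1|1|1|1|3|2
3|1|1|0|3|3
3|3|0|0|2|3
2|3|1|2|0|1
2) 2|0|1|1|2|0
1|2|1|1|3|2
3|1|1|0|3|3
3|3|0|0|2|3
2|3|1|2|0|1
3) 2|1|1|1|2|0
1|2|1|1|3|2
3|1|1|0|3|3
3|3|0|0|2|3
2|3|1|2|0|1
4) 2|2|1|1|2|0
1|2|1|1|3|2
3|1|1|0|3|3
3|3|0|0|2|3
2|3|1|2|0|1
5) 2|3|1|1|2|0
1|2|1|1|3|2
3|1|1|0|3|3
3|3|0|0|2|3
2|3|1|2|0|1
6) 3|0|2|1|2|0
1|3|1|1|3|2
3|1|1|0|3|3
3|3|0|0|2|3
2|3|1|2|0|1
7) 3|1|2|1|2|0
1|3|1|1|3|2
3|1|1|0|3|3
3|3|0|0|2|3
2|3|1|2|0|1
8) 3|2|2|1|2|0
1|3|1|1|3|2
3|1|1|0|3|3
3|3|0|0|2|3
2|3|1|2|0|1
9) 3|3|2|1|2|0
1|3|1|1|3|2
3|1|1|0|3|3
3|3|0|0|2|3
2|3|1|2|0|1
10) 0|2|3|1|2|0
3|0|2|1|3|2
3|2|1|0|3|3
3|3|0|0|2|3
2|3|1|2|0|1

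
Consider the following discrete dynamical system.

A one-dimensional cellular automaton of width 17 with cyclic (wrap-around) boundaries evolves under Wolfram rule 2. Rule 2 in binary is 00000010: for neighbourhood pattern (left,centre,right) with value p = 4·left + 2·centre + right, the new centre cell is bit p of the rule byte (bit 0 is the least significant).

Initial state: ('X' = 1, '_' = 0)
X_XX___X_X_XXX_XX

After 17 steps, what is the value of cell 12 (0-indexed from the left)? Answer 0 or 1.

0

gen 0: X_XX___X_X_XXX_XX
gen 1: ______X__________
gen 2: _____X___________
gen 3: ____X____________
gen 4: ___X_____________
gen 5: __X______________
gen 6: _X_______________
gen 7: X________________
gen 8: ________________X
gen 9: _______________X_
gen 10: ______________X__
gen 11: _____________X___
gen 12: ____________X____
gen 13: ___________X_____
gen 14: __________X______
gen 15: _________X_______
gen 16: ________X________
gen 17: _______X_________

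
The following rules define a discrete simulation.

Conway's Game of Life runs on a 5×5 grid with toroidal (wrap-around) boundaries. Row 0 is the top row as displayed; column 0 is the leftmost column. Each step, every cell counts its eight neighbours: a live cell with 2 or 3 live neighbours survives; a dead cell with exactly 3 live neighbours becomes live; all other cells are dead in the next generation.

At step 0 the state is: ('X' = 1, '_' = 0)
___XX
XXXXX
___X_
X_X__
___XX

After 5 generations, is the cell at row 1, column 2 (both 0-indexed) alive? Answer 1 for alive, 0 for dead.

1

k=0  ___XX
XXXXX
___X_
X_X__
___XX
k=1  _X___
XX___
_____
__X__
X_X__
k=2  __X__
XX___
_X___
_X___
__X__
k=3  __X__
XXX__
_XX__
_XX__
_XX__
k=4  X__X_
X__X_
___X_
X__X_
___X_
k=5  __XX_
__XX_
__XX_
__XX_
__XX_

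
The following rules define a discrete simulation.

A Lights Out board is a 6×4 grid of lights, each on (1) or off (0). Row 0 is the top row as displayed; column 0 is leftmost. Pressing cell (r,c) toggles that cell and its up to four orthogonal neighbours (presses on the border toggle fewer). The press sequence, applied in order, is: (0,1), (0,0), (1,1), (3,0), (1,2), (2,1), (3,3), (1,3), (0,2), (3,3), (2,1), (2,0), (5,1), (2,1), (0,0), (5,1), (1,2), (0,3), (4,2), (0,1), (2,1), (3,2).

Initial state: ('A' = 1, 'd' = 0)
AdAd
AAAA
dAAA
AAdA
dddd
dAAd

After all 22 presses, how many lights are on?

12

k=0  AdAd
AAAA
dAAA
AAdA
dddd
dAAd
k=1  dAdd
AdAA
dAAA
AAdA
dddd
dAAd
k=2  Addd
ddAA
dAAA
AAdA
dddd
dAAd
k=3  AAdd
AAdA
ddAA
AAdA
dddd
dAAd
k=4  AAdd
AAdA
AdAA
dddA
Addd
dAAd
k=5  AAAd
AdAd
AddA
dddA
Addd
dAAd
k=6  AAAd
AAAd
dAAA
dAdA
Addd
dAAd
k=7  AAAd
AAAd
dAAd
dAAd
AddA
dAAd
k=8  AAAA
AAdA
dAAA
dAAd
AddA
dAAd
k=9  Addd
AAAA
dAAA
dAAd
AddA
dAAd
k=10  Addd
AAAA
dAAd
dAdA
Addd
dAAd
k=11  Addd
AdAA
Addd
dddA
Addd
dAAd
k=12  Addd
ddAA
dAdd
AddA
Addd
dAAd
k=13  Addd
ddAA
dAdd
AddA
AAdd
Addd
k=14  Addd
dAAA
AdAd
AAdA
AAdd
Addd
k=15  dAdd
AAAA
AdAd
AAdA
AAdd
Addd
k=16  dAdd
AAAA
AdAd
AAdA
Addd
dAAd
k=17  dAAd
Addd
Addd
AAdA
Addd
dAAd
k=18  dAdA
AddA
Addd
AAdA
Addd
dAAd
k=19  dAdA
AddA
Addd
AAAA
AAAA
dAdd
k=20  AdAA
AAdA
Addd
AAAA
AAAA
dAdd
k=21  AdAA
AddA
dAAd
AdAA
AAAA
dAdd
k=22  AdAA
AddA
dAdd
AAdd
AAdA
dAdd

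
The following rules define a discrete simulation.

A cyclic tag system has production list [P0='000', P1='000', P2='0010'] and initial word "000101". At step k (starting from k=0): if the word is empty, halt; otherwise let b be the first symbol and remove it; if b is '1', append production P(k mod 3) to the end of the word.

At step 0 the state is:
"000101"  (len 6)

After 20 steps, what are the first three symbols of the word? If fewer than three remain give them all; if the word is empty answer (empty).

(empty)

step 0: "000101"  (len 6)
step 1: "00101"  (len 5)
step 2: "0101"  (len 4)
step 3: "101"  (len 3)
step 4: "01000"  (len 5)
step 5: "1000"  (len 4)
step 6: "0000010"  (len 7)
step 7: "000010"  (len 6)
step 8: "00010"  (len 5)
step 9: "0010"  (len 4)
step 10: "010"  (len 3)
step 11: "10"  (len 2)
step 12: "00010"  (len 5)
step 13: "0010"  (len 4)
step 14: "010"  (len 3)
step 15: "10"  (len 2)
step 16: "0000"  (len 4)
step 17: "000"  (len 3)
step 18: "00"  (len 2)
step 19: "0"  (len 1)
step 20: (halted — word empty)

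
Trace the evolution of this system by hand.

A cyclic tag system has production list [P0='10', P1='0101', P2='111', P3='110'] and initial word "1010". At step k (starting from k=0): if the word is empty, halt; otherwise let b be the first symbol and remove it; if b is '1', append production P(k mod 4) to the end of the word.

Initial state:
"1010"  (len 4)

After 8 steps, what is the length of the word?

step 0: "1010"  (len 4)
step 1: "01010"  (len 5)
step 2: "1010"  (len 4)
step 3: "010111"  (len 6)
step 4: "10111"  (len 5)
step 5: "011110"  (len 6)
step 6: "11110"  (len 5)
step 7: "1110111"  (len 7)
step 8: "110111110"  (len 9)

9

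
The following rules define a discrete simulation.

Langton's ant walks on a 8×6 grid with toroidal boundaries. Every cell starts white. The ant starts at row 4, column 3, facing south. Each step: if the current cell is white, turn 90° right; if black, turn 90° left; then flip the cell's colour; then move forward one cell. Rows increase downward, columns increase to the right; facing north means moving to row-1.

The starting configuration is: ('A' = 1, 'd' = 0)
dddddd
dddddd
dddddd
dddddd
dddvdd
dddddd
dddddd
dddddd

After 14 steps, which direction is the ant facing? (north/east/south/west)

k=0  dddddd
dddddd
dddddd
dddddd
dddvdd
dddddd
dddddd
dddddd
k=1  dddddd
dddddd
dddddd
dddddd
dd<Add
dddddd
dddddd
dddddd
k=2  dddddd
dddddd
dddddd
dd^ddd
ddAAdd
dddddd
dddddd
dddddd
k=3  dddddd
dddddd
dddddd
ddA>dd
ddAAdd
dddddd
dddddd
dddddd
k=4  dddddd
dddddd
dddddd
ddAAdd
ddAvdd
dddddd
dddddd
dddddd
k=5  dddddd
dddddd
dddddd
ddAAdd
ddAd>d
dddddd
dddddd
dddddd
k=6  dddddd
dddddd
dddddd
ddAAdd
ddAdAd
ddddvd
dddddd
dddddd
k=7  dddddd
dddddd
dddddd
ddAAdd
ddAdAd
ddd<Ad
dddddd
dddddd
k=8  dddddd
dddddd
dddddd
ddAAdd
ddA^Ad
dddAAd
dddddd
dddddd
k=9  dddddd
dddddd
dddddd
ddAAdd
ddAA>d
dddAAd
dddddd
dddddd
k=10  dddddd
dddddd
dddddd
ddAA^d
ddAAdd
dddAAd
dddddd
dddddd
k=11  dddddd
dddddd
dddddd
ddAAA>
ddAAdd
dddAAd
dddddd
dddddd
k=12  dddddd
dddddd
dddddd
ddAAAA
ddAAdv
dddAAd
dddddd
dddddd
k=13  dddddd
dddddd
dddddd
ddAAAA
ddAA<A
dddAAd
dddddd
dddddd
k=14  dddddd
dddddd
dddddd
ddAA^A
ddAAAA
dddAAd
dddddd
dddddd

north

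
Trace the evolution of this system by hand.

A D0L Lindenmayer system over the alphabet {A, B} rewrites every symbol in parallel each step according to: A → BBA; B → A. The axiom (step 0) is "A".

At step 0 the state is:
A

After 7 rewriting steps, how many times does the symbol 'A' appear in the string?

85

gen 0: A
gen 1: BBA
gen 2: AABBA
gen 3: BBABBAAABBA
gen 4: AABBAAABBABBABBAAABBA
gen 5: BBABBAAABBABBABBAAABBAAABBAAABBABBABBAAABBA
gen 6: AABBAAABBABBABBAAABBAAABBAAABBABBABBAAABBABBABBAAABBABBABBAAABBAAABBAAABBABBABBAAABBA
gen 7: BBABBAAABBABBABBAAABBAAABBAAABBABBABBAAABBABBABBAAABBABBAB…ABBABBABBAAABBABBABBAAABBABBABBAAABBAAABBAAABBABBABBAAABBA  (len 171)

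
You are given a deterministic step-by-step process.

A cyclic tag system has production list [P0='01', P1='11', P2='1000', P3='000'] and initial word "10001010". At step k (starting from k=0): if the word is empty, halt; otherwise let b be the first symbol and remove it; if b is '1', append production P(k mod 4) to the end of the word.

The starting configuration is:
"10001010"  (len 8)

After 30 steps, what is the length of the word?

12

gen 0: "10001010"  (len 8)
gen 1: "000101001"  (len 9)
gen 2: "00101001"  (len 8)
gen 3: "0101001"  (len 7)
gen 4: "101001"  (len 6)
gen 5: "0100101"  (len 7)
gen 6: "100101"  (len 6)
gen 7: "001011000"  (len 9)
gen 8: "01011000"  (len 8)
gen 9: "1011000"  (len 7)
gen 10: "01100011"  (len 8)
gen 11: "1100011"  (len 7)
gen 12: "100011000"  (len 9)
gen 13: "0001100001"  (len 10)
gen 14: "001100001"  (len 9)
gen 15: "01100001"  (len 8)
gen 16: "1100001"  (len 7)
gen 17: "10000101"  (len 8)
gen 18: "000010111"  (len 9)
gen 19: "00010111"  (len 8)
gen 20: "0010111"  (len 7)
gen 21: "010111"  (len 6)
gen 22: "10111"  (len 5)
gen 23: "01111000"  (len 8)
gen 24: "1111000"  (len 7)
gen 25: "11100001"  (len 8)
gen 26: "110000111"  (len 9)
gen 27: "100001111000"  (len 12)
gen 28: "00001111000000"  (len 14)
gen 29: "0001111000000"  (len 13)
gen 30: "001111000000"  (len 12)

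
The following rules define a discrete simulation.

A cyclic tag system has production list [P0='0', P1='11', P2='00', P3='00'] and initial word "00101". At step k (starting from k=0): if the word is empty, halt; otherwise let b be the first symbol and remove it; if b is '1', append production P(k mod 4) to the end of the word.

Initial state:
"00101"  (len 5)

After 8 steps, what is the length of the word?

step 0: "00101"  (len 5)
step 1: "0101"  (len 4)
step 2: "101"  (len 3)
step 3: "0100"  (len 4)
step 4: "100"  (len 3)
step 5: "000"  (len 3)
step 6: "00"  (len 2)
step 7: "0"  (len 1)
step 8: (halted — word empty)

0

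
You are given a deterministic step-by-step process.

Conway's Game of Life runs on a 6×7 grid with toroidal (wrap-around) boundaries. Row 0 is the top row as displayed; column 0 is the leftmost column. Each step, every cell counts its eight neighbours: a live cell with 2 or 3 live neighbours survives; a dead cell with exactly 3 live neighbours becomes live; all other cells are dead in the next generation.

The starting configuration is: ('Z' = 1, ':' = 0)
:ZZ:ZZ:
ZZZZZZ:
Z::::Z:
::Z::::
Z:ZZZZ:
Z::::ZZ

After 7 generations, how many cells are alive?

0) :ZZ:ZZ:
ZZZZZZ:
Z::::Z:
::Z::::
Z:ZZZZ:
Z::::ZZ
1) :::::::
Z::::::
Z::::Z:
::Z::Z:
Z:ZZZZ:
Z::::::
2) :::::::
::::::Z
:Z:::::
::Z::Z:
::ZZZZ:
:Z:ZZ:Z
3) Z::::Z:
:::::::
:::::::
:ZZ::Z:
:Z::::Z
:::::::
4) :::::::
:::::::
:::::::
ZZZ::::
ZZZ::::
Z:::::Z
5) :::::::
:::::::
:Z:::::
Z:Z::::
::Z::::
Z:::::Z
6) :::::::
:::::::
:Z:::::
::Z::::
Z:::::Z
:::::::
7) :::::::
:::::::
:::::::
ZZ:::::
:::::::
:::::::

2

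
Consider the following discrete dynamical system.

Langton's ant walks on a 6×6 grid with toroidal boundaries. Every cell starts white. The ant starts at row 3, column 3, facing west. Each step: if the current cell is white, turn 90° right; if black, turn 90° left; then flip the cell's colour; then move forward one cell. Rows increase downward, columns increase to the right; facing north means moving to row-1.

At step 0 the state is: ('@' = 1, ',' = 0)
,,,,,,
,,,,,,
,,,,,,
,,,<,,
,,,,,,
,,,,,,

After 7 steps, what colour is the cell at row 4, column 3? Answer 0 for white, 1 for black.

step 0: ,,,,,,
,,,,,,
,,,,,,
,,,<,,
,,,,,,
,,,,,,
step 1: ,,,,,,
,,,,,,
,,,^,,
,,,@,,
,,,,,,
,,,,,,
step 2: ,,,,,,
,,,,,,
,,,@>,
,,,@,,
,,,,,,
,,,,,,
step 3: ,,,,,,
,,,,,,
,,,@@,
,,,@v,
,,,,,,
,,,,,,
step 4: ,,,,,,
,,,,,,
,,,@@,
,,,<@,
,,,,,,
,,,,,,
step 5: ,,,,,,
,,,,,,
,,,@@,
,,,,@,
,,,v,,
,,,,,,
step 6: ,,,,,,
,,,,,,
,,,@@,
,,,,@,
,,<@,,
,,,,,,
step 7: ,,,,,,
,,,,,,
,,,@@,
,,^,@,
,,@@,,
,,,,,,

1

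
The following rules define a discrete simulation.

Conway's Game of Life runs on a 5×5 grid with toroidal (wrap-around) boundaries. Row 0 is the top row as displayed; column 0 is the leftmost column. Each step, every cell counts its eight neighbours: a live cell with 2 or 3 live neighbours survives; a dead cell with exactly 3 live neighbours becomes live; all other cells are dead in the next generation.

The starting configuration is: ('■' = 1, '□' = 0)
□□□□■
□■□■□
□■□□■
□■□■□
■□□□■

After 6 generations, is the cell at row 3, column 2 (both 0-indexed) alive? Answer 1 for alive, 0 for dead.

1

t=0: □□□□■
□■□■□
□■□□■
□■□■□
■□□□■
t=1: □□□■■
□□■■■
□■□■■
□■■■□
■□□■■
t=2: □□□□□
□□□□□
□■□□□
□■□□□
■■□□□
t=3: □□□□□
□□□□□
□□□□□
□■■□□
■■□□□
t=4: □□□□□
□□□□□
□□□□□
■■■□□
■■■□□
t=5: □■□□□
□□□□□
□■□□□
■□■□□
■□■□□
t=6: □■□□□
□□□□□
□■□□□
■□■□□
■□■□□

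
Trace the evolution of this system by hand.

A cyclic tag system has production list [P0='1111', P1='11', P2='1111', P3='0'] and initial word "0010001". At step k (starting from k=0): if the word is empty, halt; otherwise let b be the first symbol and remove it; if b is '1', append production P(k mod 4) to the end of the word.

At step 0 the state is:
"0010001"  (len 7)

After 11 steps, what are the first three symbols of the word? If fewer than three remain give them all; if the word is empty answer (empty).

0) "0010001"  (len 7)
1) "010001"  (len 6)
2) "10001"  (len 5)
3) "00011111"  (len 8)
4) "0011111"  (len 7)
5) "011111"  (len 6)
6) "11111"  (len 5)
7) "11111111"  (len 8)
8) "11111110"  (len 8)
9) "11111101111"  (len 11)
10) "111110111111"  (len 12)
11) "111101111111111"  (len 15)

111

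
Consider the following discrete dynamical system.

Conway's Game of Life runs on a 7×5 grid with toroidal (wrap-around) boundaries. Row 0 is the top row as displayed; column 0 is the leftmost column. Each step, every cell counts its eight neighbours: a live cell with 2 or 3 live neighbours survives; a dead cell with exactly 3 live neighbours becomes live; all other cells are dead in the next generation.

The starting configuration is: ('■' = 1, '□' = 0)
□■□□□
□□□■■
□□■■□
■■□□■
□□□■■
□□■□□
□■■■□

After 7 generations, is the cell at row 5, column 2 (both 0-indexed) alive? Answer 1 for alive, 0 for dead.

1

gen 0: □■□□□
□□□■■
□□■■□
■■□□■
□□□■■
□□■□□
□■■■□
gen 1: ■■□□■
□□□■■
□■■□□
■■□□□
□■■■■
□■□□■
□■□■□
gen 2: □■□□□
□□□■■
□■■■■
□□□□■
□□□■■
□■□□■
□■□■□
gen 3: ■□□■■
□■□□■
□□■□□
□□□□□
□□□■■
□□□□■
□■□□□
gen 4: □■■■■
□■■□■
□□□□□
□□□■□
□□□■■
■□□■■
□□□■□
gen 5: □■□□■
□■□□■
□□■■□
□□□■■
■□■□□
■□■□□
□■□□□
gen 6: □■■□□
□■□□■
■□■□□
□■□□■
■□■□□
■□■□□
□■■□□
gen 7: □□□■□
□□□■□
□□■■■
□□■■■
■□■■■
■□■■□
■□□■□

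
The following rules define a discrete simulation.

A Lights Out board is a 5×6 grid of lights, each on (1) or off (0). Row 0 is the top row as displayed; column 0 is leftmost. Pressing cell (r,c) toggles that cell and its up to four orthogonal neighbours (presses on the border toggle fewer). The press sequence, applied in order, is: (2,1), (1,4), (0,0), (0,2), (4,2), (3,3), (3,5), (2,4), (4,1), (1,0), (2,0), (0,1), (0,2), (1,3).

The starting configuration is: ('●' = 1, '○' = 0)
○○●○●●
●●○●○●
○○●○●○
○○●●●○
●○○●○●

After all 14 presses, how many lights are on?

[0] ○○●○●●
●●○●○●
○○●○●○
○○●●●○
●○○●○●
[1] ○○●○●●
●○○●○●
●●○○●○
○●●●●○
●○○●○●
[2] ○○●○○●
●○○○●○
●●○○○○
○●●●●○
●○○●○●
[3] ●●●○○●
○○○○●○
●●○○○○
○●●●●○
●○○●○●
[4] ●○○●○●
○○●○●○
●●○○○○
○●●●●○
●○○●○●
[5] ●○○●○●
○○●○●○
●●○○○○
○●○●●○
●●●○○●
[6] ●○○●○●
○○●○●○
●●○●○○
○●●○○○
●●●●○●
[7] ●○○●○●
○○●○●○
●●○●○●
○●●○●●
●●●●○○
[8] ●○○●○●
○○●○○○
●●○○●○
○●●○○●
●●●●○○
[9] ●○○●○●
○○●○○○
●●○○●○
○○●○○●
○○○●○○
[10] ○○○●○●
●●●○○○
○●○○●○
○○●○○●
○○○●○○
[11] ○○○●○●
○●●○○○
●○○○●○
●○●○○●
○○○●○○
[12] ●●●●○●
○○●○○○
●○○○●○
●○●○○●
○○○●○○
[13] ●○○○○●
○○○○○○
●○○○●○
●○●○○●
○○○●○○
[14] ●○○●○●
○○●●●○
●○○●●○
●○●○○●
○○○●○○

13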